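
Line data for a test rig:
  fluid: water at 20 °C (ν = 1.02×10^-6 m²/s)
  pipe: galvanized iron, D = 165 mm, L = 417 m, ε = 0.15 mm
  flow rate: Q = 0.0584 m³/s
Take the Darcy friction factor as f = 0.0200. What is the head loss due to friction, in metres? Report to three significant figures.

V = 4Q/(πD²) = 4·0.0584/(π·0.165²) = 2.731 m/s
h_f = f(L/D)V²/(2g) = 0.02000·(417/0.165)·2.731²/(2·9.81) = 19.22 m

h_f ≈ 19.2 m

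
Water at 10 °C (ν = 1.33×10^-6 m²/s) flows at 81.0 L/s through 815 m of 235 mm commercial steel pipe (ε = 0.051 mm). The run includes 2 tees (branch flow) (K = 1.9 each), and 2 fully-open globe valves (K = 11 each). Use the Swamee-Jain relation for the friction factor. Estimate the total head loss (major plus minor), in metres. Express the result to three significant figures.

V = 4Q/(πD²) = 1.867 m/s; V²/2g = 0.1778 m
Re = 3.30×10^5, ε/D = 2.17×10^-4 → f = 0.01628 (Swamee-Jain)
Major: h_f = f(L/D)·V²/2g = 0.01628·3468·0.1778 = 10.04 m
Minor: ΣK = 25.8; h_m = ΣK·V²/2g = 4.586 m
Total H_L = 10.04 + 4.586 = 14.62 m

H_L ≈ 14.6 m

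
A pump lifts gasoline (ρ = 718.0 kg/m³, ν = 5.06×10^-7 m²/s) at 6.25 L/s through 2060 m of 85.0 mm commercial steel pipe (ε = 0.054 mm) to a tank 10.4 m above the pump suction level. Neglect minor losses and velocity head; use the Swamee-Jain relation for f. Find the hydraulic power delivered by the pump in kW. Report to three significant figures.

P_hyd ≈ 1.76 kW

V = 4Q/(πD²) = 1.101 m/s; Re = 1.85×10^5; ε/D = 6.35×10^-4; f = 0.01974
h_f = f(L/D)V²/2g = 29.58 m
Total head H = z + h_f = 10.4 + 29.58 = 39.98 m
P_hyd = ρgQH = 718.0·9.81·0.00625·39.98 = 1.760 kW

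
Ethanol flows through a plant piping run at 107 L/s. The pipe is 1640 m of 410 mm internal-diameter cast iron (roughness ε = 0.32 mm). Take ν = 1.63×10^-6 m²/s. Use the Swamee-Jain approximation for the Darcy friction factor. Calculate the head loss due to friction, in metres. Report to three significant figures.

h_f ≈ 2.71 m

V = 4Q/(πD²) = 4·0.107/(π·0.410²) = 0.8104 m/s
Re = VD/ν = 0.8104·0.410/1.63×10^-6 = 2.04×10^5 → turbulent
ε/D = 0.32/410 = 7.80×10^-4
Swamee-Jain: f = 0.02025
h_f = f(L/D)V²/(2g) = 0.02025·(1640/0.410)·0.8104²/(2·9.81) = 2.712 m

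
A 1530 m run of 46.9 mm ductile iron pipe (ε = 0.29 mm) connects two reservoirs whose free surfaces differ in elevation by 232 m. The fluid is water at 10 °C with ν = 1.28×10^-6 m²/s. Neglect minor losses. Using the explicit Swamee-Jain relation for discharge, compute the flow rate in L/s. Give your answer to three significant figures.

Q ≈ 3.53 L/s

Swamee-Jain (Type II): Q = -0.965·√(gD⁵h_f/L)·ln[ε/(3.7D) + √(3.17ν²L/(gD³h_f))]
√(gD⁵h_f/L) = √(9.81·0.0469⁵·232/1530) = 5.810×10^-4
ε/(3.7D) = 0.00167; √(3.17ν²L/(gD³h_f)) = 1.84×10^-4
Q = -0.965·5.810×10^-4·ln(0.001855) = 0.003526 m³/s
Check: V = 2.04 m/s, Re = 7.48×10^4, f = 0.03380, h_f = 234 m ≈ 232 m ✓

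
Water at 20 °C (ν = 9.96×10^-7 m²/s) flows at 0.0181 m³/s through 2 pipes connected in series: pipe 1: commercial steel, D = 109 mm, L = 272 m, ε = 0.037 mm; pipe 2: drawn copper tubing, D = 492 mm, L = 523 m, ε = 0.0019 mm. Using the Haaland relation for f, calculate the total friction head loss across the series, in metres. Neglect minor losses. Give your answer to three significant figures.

Pipe 1: V = 1.940 m/s, Re = 2.12×10^5, ε/D = 3.39×10^-4, f = 0.01763, h_1 = f(L/D)V²/2g = 8.438 m
Pipe 2: V = 0.09520 m/s, Re = 4.70×10^4, ε/D = 3.86×10^-6, f = 0.02101, h_2 = f(L/D)V²/2g = 0.01032 m
Series → Q common, losses add: H = Σh = 8.448 m

H ≈ 8.45 m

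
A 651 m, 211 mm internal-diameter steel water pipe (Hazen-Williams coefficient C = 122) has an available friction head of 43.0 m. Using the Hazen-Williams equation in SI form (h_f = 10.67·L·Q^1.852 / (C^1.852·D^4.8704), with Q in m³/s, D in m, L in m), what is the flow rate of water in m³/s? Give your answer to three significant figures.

Rearranging: Q = [h_f·C^1.852·D^4.8704 / (10.67·L)]^(1/1.852)
Q = [43.0·122^1.852·0.211^4.8704 / (10.67·651)]^0.540 = 0.1309 m³/s

Q ≈ 0.131 m³/s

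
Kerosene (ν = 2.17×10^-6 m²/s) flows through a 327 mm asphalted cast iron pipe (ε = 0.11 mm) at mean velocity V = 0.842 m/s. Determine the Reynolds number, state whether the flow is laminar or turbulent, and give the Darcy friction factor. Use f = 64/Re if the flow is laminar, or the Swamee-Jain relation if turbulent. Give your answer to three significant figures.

Re = VD/ν = 0.8420·0.327/2.17×10^-6 = 1.27×10^5
Re > 4000 → turbulent; ε/D = 3.36×10^-4
Swamee-Jain: f = 0.01903

Re ≈ 1.27×10^5; turbulent; f ≈ 0.0190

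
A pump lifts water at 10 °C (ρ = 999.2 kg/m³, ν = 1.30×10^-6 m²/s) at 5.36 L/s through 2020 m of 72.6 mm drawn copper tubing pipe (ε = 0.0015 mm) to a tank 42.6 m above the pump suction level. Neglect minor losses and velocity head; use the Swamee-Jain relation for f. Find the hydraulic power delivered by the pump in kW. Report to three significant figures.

V = 4Q/(πD²) = 1.295 m/s; Re = 7.23×10^4; ε/D = 2.07×10^-5; f = 0.01924
h_f = f(L/D)V²/2g = 45.75 m
Total head H = z + h_f = 42.6 + 45.75 = 88.35 m
P_hyd = ρgQH = 999.2·9.81·0.00536·88.35 = 4.642 kW

P_hyd ≈ 4.64 kW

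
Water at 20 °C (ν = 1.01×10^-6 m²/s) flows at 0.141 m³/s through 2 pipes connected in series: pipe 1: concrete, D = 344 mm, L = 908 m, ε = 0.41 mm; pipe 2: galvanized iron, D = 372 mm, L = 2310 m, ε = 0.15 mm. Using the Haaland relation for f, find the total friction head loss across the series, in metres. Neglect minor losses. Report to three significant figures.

H ≈ 15.5 m

Pipe 1: V = 1.517 m/s, Re = 5.17×10^5, ε/D = 0.00119, f = 0.02099, h_1 = f(L/D)V²/2g = 6.500 m
Pipe 2: V = 1.297 m/s, Re = 4.78×10^5, ε/D = 4.03×10^-4, f = 0.01697, h_2 = f(L/D)V²/2g = 9.040 m
Series → Q common, losses add: H = Σh = 15.54 m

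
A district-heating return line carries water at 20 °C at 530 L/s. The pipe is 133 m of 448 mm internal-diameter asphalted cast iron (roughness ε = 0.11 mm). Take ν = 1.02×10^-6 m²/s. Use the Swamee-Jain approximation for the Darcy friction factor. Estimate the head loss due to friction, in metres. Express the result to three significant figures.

V = 4Q/(πD²) = 4·0.530/(π·0.448²) = 3.362 m/s
Re = VD/ν = 3.362·0.448/1.02×10^-6 = 1.48×10^6 → turbulent
ε/D = 0.11/448 = 2.46×10^-4
Swamee-Jain: f = 0.01499
h_f = f(L/D)V²/(2g) = 0.01499·(133/0.448)·3.362²/(2·9.81) = 2.564 m

h_f ≈ 2.56 m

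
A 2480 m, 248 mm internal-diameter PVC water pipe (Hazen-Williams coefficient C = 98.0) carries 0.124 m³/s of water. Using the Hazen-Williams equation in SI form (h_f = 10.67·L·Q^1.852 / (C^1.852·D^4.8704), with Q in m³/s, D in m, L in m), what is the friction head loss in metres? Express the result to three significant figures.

h_f ≈ 101 m

h_f = 10.67·2480·0.124^1.852 / (98.0^1.852·0.248^4.8704) = 101.2 m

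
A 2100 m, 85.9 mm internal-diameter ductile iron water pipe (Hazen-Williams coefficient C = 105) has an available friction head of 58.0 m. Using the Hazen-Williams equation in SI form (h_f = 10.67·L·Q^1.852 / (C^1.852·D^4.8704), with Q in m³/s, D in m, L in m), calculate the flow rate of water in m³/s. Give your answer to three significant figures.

Rearranging: Q = [h_f·C^1.852·D^4.8704 / (10.67·L)]^(1/1.852)
Q = [58.0·105^1.852·0.0859^4.8704 / (10.67·2100)]^0.540 = 0.006621 m³/s

Q ≈ 0.00662 m³/s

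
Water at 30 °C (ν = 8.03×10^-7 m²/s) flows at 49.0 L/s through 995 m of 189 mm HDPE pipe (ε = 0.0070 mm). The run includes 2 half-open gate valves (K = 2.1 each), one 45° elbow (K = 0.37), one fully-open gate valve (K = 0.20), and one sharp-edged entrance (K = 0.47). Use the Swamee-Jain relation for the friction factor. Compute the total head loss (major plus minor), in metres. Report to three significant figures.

V = 4Q/(πD²) = 1.747 m/s; V²/2g = 0.1555 m
Re = 4.11×10^5, ε/D = 3.70×10^-5 → f = 0.01407 (Swamee-Jain)
Major: h_f = f(L/D)·V²/2g = 0.01407·5265·0.1555 = 11.51 m
Minor: ΣK = 5.24; h_m = ΣK·V²/2g = 0.8147 m
Total H_L = 11.51 + 0.8147 = 12.33 m

H_L ≈ 12.3 m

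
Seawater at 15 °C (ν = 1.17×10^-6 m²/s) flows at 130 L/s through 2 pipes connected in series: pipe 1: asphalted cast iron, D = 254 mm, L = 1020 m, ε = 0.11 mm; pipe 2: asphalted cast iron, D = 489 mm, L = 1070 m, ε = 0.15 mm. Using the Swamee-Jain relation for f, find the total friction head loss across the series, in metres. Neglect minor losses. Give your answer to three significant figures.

H ≈ 24.1 m

Pipe 1: V = 2.566 m/s, Re = 5.57×10^5, ε/D = 4.33×10^-4, f = 0.01724, h_1 = f(L/D)V²/2g = 23.23 m
Pipe 2: V = 0.6922 m/s, Re = 2.89×10^5, ε/D = 3.07×10^-4, f = 0.01717, h_2 = f(L/D)V²/2g = 0.9173 m
Series → Q common, losses add: H = Σh = 24.15 m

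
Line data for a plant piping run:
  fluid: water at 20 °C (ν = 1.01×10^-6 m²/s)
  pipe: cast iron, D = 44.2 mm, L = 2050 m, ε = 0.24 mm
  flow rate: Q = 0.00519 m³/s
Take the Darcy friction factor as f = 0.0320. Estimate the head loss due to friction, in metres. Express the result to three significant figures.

V = 4Q/(πD²) = 4·0.00519/(π·0.0442²) = 3.382 m/s
h_f = f(L/D)V²/(2g) = 0.03200·(2050/0.0442)·3.382²/(2·9.81) = 865.5 m

h_f ≈ 865 m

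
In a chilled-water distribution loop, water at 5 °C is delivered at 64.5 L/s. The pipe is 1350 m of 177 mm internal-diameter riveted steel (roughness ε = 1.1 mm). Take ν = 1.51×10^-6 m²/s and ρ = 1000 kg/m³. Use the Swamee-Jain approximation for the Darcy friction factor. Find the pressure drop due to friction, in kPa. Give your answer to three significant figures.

V = 4Q/(πD²) = 4·0.0645/(π·0.177²) = 2.621 m/s
Re = VD/ν = 2.621·0.177/1.51×10^-6 = 3.07×10^5 → turbulent
ε/D = 1.1/177 = 0.00621
Swamee-Jain: f = 0.03287
h_f = f(L/D)V²/(2g) = 0.03287·(1350/0.177)·2.621²/(2·9.81) = 87.79 m
Δp = ρg·h_f = 1000·9.81·87.79 = 861.2 kPa

Δp ≈ 861 kPa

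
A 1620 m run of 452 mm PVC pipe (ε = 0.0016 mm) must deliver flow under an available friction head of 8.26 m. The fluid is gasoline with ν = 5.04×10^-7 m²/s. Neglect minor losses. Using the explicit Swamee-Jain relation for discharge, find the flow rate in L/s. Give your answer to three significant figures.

Swamee-Jain (Type II): Q = -0.965·√(gD⁵h_f/L)·ln[ε/(3.7D) + √(3.17ν²L/(gD³h_f))]
√(gD⁵h_f/L) = √(9.81·0.452⁵·8.26/1620) = 0.03072
ε/(3.7D) = 9.57×10^-7; √(3.17ν²L/(gD³h_f)) = 1.32×10^-5
Q = -0.965·0.03072·ln(1.416×10^-5) = 0.3310 m³/s
Check: V = 2.06 m/s, Re = 1.85×10^6, f = 0.01062, h_f = 8.26 m ≈ 8.26 m ✓

Q ≈ 331 L/s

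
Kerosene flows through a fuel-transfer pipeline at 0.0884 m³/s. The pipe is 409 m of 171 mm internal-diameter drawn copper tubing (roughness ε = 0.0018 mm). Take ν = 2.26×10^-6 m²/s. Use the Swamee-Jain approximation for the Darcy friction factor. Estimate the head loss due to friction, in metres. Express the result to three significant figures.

h_f ≈ 26.3 m

V = 4Q/(πD²) = 4·0.0884/(π·0.171²) = 3.849 m/s
Re = VD/ν = 3.849·0.171/2.26×10^-6 = 2.91×10^5 → turbulent
ε/D = 0.0018/171 = 1.05×10^-5
Swamee-Jain: f = 0.01458
h_f = f(L/D)V²/(2g) = 0.01458·(409/0.171)·3.849²/(2·9.81) = 26.33 m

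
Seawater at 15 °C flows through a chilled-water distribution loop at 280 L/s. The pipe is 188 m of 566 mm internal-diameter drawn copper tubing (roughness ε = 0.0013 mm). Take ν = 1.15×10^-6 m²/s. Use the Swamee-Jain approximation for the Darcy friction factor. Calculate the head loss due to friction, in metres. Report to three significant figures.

h_f ≈ 0.271 m

V = 4Q/(πD²) = 4·0.280/(π·0.566²) = 1.113 m/s
Re = VD/ν = 1.113·0.566/1.15×10^-6 = 5.48×10^5 → turbulent
ε/D = 0.0013/566 = 2.30×10^-6
Swamee-Jain: f = 0.01292
h_f = f(L/D)V²/(2g) = 0.01292·(188/0.566)·1.113²/(2·9.81) = 0.2709 m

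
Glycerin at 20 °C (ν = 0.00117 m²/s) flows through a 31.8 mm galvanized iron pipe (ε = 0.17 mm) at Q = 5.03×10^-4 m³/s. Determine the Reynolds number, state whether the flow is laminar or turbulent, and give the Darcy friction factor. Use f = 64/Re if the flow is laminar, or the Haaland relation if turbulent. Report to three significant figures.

Re ≈ 17.2; laminar; f = 64/Re ≈ 3.72

V = 4Q/(πD²) = 0.6333 m/s
Re = VD/ν = 0.6333·0.0318/0.00117 = 17.2
Re < 2300 → laminar → f = 64/Re = 3.718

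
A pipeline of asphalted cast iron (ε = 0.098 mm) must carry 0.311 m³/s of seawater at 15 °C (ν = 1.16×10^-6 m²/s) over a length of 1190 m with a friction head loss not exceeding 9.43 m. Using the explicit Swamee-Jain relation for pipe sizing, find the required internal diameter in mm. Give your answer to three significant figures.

D ≈ 440 mm

Swamee-Jain (Type III): D = 0.66·[ε^1.25·(LQ²/(gh_f))^4.75 + ν·Q^9.4·(L/(gh_f))^5.2]^0.04
LQ²/(gh_f) = 1.244; L/(gh_f) = 12.86
Term 1 = ε^1.25·(…)^4.75 = 2.75×10^-5; Term 2 = ν·Q^9.4·(…)^5.2 = 1.16×10^-5
D = 0.66·(2.75×10^-5 + 1.16×10^-5)^0.04 = 0.4398 m = 440 mm
Check: V = 2.05 m/s, Re = 7.76×10^5, f = 0.01523, h_f = 8.81 m ≈ 9.43 m ✓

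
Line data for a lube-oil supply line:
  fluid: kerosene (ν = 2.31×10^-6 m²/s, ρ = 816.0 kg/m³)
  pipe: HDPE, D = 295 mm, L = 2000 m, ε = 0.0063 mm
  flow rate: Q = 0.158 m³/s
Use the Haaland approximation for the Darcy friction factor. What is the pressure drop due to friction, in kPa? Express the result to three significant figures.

V = 4Q/(πD²) = 4·0.158/(π·0.295²) = 2.312 m/s
Re = VD/ν = 2.312·0.295/2.31×10^-6 = 2.95×10^5 → turbulent
ε/D = 0.0063/295 = 2.14×10^-5
Haaland: f = 0.01456
h_f = f(L/D)V²/(2g) = 0.01456·(2000/0.295)·2.312²/(2·9.81) = 26.89 m
Δp = ρg·h_f = 816.0·9.81·26.89 = 215.3 kPa

Δp ≈ 215 kPa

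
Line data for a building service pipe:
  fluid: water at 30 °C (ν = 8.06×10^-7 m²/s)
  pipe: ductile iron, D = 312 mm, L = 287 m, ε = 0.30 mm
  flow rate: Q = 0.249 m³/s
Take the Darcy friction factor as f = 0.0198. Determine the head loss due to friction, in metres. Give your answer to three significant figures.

V = 4Q/(πD²) = 4·0.249/(π·0.312²) = 3.257 m/s
h_f = f(L/D)V²/(2g) = 0.01980·(287/0.312)·3.257²/(2·9.81) = 9.847 m

h_f ≈ 9.85 m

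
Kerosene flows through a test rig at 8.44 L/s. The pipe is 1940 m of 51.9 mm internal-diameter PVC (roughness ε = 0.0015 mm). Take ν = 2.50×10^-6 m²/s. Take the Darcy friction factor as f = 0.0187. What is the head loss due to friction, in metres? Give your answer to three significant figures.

h_f ≈ 567 m

V = 4Q/(πD²) = 4·0.00844/(π·0.0519²) = 3.989 m/s
h_f = f(L/D)V²/(2g) = 0.01870·(1940/0.0519)·3.989²/(2·9.81) = 567.0 m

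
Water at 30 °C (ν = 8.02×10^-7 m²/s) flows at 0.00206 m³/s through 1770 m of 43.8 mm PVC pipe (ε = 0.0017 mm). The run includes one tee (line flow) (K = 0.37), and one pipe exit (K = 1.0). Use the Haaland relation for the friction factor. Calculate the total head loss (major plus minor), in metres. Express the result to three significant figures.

V = 4Q/(πD²) = 1.367 m/s; V²/2g = 0.09527 m
Re = 7.47×10^4, ε/D = 3.88×10^-5 → f = 0.01909 (Haaland)
Major: h_f = f(L/D)·V²/2g = 0.01909·40411·0.09527 = 73.51 m
Minor: ΣK = 1.37; h_m = ΣK·V²/2g = 0.1305 m
Total H_L = 73.51 + 0.1305 = 73.64 m

H_L ≈ 73.6 m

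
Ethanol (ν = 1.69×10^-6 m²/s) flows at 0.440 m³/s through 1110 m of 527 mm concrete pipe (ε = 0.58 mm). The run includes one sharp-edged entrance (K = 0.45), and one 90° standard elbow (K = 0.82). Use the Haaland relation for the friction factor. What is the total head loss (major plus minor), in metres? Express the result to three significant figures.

H_L ≈ 9.23 m

V = 4Q/(πD²) = 2.017 m/s; V²/2g = 0.2074 m
Re = 6.29×10^5, ε/D = 0.00110 → f = 0.02053 (Haaland)
Major: h_f = f(L/D)·V²/2g = 0.02053·2106·0.2074 = 8.969 m
Minor: ΣK = 1.27; h_m = ΣK·V²/2g = 0.2634 m
Total H_L = 8.969 + 0.2634 = 9.233 m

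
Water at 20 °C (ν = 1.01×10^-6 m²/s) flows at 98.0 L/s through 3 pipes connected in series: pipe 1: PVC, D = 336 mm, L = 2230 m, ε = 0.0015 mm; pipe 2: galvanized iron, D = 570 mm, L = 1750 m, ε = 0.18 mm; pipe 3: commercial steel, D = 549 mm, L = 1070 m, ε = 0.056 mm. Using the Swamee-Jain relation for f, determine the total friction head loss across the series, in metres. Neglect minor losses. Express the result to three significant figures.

H ≈ 6.43 m

Pipe 1: V = 1.105 m/s, Re = 3.68×10^5, ε/D = 4.46×10^-6, f = 0.01390, h_1 = f(L/D)V²/2g = 5.744 m
Pipe 2: V = 0.3840 m/s, Re = 2.17×10^5, ε/D = 3.16×10^-4, f = 0.01773, h_2 = f(L/D)V²/2g = 0.4092 m
Pipe 3: V = 0.4140 m/s, Re = 2.25×10^5, ε/D = 1.02×10^-4, f = 0.01611, h_3 = f(L/D)V²/2g = 0.2743 m
Series → Q common, losses add: H = Σh = 6.428 m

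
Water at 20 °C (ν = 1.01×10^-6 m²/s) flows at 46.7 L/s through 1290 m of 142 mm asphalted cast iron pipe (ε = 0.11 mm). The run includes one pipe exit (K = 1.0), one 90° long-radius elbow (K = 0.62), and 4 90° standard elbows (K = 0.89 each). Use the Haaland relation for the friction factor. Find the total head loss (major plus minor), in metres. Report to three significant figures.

V = 4Q/(πD²) = 2.949 m/s; V²/2g = 0.4432 m
Re = 4.15×10^5, ε/D = 7.75×10^-4 → f = 0.01925 (Haaland)
Major: h_f = f(L/D)·V²/2g = 0.01925·9085·0.4432 = 77.51 m
Minor: ΣK = 5.18; h_m = ΣK·V²/2g = 2.296 m
Total H_L = 77.51 + 2.296 = 79.81 m

H_L ≈ 79.8 m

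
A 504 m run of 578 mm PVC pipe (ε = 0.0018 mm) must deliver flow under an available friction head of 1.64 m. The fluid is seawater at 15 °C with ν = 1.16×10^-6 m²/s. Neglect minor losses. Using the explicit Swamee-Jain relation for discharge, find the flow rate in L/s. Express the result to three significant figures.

Q ≈ 460 L/s

Swamee-Jain (Type II): Q = -0.965·√(gD⁵h_f/L)·ln[ε/(3.7D) + √(3.17ν²L/(gD³h_f))]
√(gD⁵h_f/L) = √(9.81·0.578⁵·1.64/504) = 0.04538
ε/(3.7D) = 8.42×10^-7; √(3.17ν²L/(gD³h_f)) = 2.63×10^-5
Q = -0.965·0.04538·ln(2.715×10^-5) = 0.4604 m³/s
Check: V = 1.75 m/s, Re = 8.74×10^5, f = 0.01195, h_f = 1.63 m ≈ 1.64 m ✓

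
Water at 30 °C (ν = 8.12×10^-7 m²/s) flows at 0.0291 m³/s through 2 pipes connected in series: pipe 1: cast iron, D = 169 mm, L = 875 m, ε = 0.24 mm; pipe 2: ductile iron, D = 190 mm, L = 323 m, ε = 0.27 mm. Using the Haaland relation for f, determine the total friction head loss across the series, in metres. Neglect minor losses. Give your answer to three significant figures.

H ≈ 11.9 m

Pipe 1: V = 1.297 m/s, Re = 2.70×10^5, ε/D = 0.00142, f = 0.02221, h_1 = f(L/D)V²/2g = 9.863 m
Pipe 2: V = 1.026 m/s, Re = 2.40×10^5, ε/D = 0.00142, f = 0.02230, h_2 = f(L/D)V²/2g = 2.035 m
Series → Q common, losses add: H = Σh = 11.90 m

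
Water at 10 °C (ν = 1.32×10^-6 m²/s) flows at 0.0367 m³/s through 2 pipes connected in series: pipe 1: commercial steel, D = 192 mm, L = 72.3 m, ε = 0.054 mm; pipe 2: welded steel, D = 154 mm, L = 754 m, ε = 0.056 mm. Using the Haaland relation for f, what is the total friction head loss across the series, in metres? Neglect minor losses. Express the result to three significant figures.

H ≈ 17.6 m

Pipe 1: V = 1.268 m/s, Re = 1.84×10^5, ε/D = 2.81×10^-4, f = 0.01756, h_1 = f(L/D)V²/2g = 0.5415 m
Pipe 2: V = 1.970 m/s, Re = 2.30×10^5, ε/D = 3.64×10^-4, f = 0.01764, h_2 = f(L/D)V²/2g = 17.09 m
Series → Q common, losses add: H = Σh = 17.63 m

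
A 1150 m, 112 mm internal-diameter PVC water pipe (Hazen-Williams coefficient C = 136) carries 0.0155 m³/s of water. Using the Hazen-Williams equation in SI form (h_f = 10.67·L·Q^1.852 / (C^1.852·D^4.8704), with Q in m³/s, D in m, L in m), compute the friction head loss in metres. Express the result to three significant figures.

h_f = 10.67·1150·0.0155^1.852 / (136^1.852·0.112^4.8704) = 26.11 m

h_f ≈ 26.1 m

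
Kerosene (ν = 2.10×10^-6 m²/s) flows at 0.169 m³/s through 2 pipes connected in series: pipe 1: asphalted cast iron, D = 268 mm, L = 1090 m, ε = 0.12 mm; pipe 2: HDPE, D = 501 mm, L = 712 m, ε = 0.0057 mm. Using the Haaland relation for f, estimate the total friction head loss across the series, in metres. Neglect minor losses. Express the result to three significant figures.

Pipe 1: V = 2.996 m/s, Re = 3.82×10^5, ε/D = 4.48×10^-4, f = 0.01749, h_1 = f(L/D)V²/2g = 32.53 m
Pipe 2: V = 0.8573 m/s, Re = 2.05×10^5, ε/D = 1.14×10^-5, f = 0.01550, h_2 = f(L/D)V²/2g = 0.8252 m
Series → Q common, losses add: H = Σh = 33.36 m

H ≈ 33.4 m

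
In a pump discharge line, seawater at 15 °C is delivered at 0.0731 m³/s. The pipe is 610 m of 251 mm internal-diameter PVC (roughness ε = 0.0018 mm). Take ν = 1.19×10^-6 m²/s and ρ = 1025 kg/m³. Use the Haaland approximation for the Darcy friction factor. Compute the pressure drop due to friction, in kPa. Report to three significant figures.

V = 4Q/(πD²) = 4·0.0731/(π·0.251²) = 1.477 m/s
Re = VD/ν = 1.477·0.251/1.19×10^-6 = 3.12×10^5 → turbulent
ε/D = 0.0018/251 = 7.17×10^-6
Haaland: f = 0.01430
h_f = f(L/D)V²/(2g) = 0.01430·(610/0.251)·1.477²/(2·9.81) = 3.866 m
Δp = ρg·h_f = 1025·9.81·3.866 = 38.87 kPa

Δp ≈ 38.9 kPa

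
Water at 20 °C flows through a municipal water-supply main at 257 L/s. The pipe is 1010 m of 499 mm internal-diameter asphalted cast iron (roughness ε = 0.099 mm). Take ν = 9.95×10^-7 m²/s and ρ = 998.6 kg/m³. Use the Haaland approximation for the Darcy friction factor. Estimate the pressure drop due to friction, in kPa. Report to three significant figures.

V = 4Q/(πD²) = 4·0.257/(π·0.499²) = 1.314 m/s
Re = VD/ν = 1.314·0.499/9.95×10^-7 = 6.59×10^5 → turbulent
ε/D = 0.099/499 = 1.98×10^-4
Haaland: f = 0.01496
h_f = f(L/D)V²/(2g) = 0.01496·(1010/0.499)·1.314²/(2·9.81) = 2.664 m
Δp = ρg·h_f = 998.6·9.81·2.664 = 26.10 kPa

Δp ≈ 26.1 kPa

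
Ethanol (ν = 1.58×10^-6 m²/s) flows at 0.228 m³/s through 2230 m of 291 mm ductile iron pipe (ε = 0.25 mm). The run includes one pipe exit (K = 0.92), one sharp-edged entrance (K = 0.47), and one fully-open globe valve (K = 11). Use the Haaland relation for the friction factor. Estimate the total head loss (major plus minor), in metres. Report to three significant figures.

V = 4Q/(πD²) = 3.428 m/s; V²/2g = 0.5990 m
Re = 6.31×10^5, ε/D = 8.59×10^-4 → f = 0.01943 (Haaland)
Major: h_f = f(L/D)·V²/2g = 0.01943·7663·0.5990 = 89.19 m
Minor: ΣK = 12.4; h_m = ΣK·V²/2g = 7.421 m
Total H_L = 89.19 + 7.421 = 96.62 m

H_L ≈ 96.6 m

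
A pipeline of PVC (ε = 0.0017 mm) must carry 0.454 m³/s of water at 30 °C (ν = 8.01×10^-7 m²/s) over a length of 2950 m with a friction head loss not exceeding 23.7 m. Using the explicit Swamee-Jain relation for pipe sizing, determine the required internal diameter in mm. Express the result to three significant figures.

Swamee-Jain (Type III): D = 0.66·[ε^1.25·(LQ²/(gh_f))^4.75 + ν·Q^9.4·(L/(gh_f))^5.2]^0.04
LQ²/(gh_f) = 2.615; L/(gh_f) = 12.69
Term 1 = ε^1.25·(…)^4.75 = 5.91×10^-6; Term 2 = ν·Q^9.4·(…)^5.2 = 2.62×10^-4
D = 0.66·(5.91×10^-6 + 2.62×10^-4)^0.04 = 0.4749 m = 475 mm
Check: V = 2.56 m/s, Re = 1.52×10^6, f = 0.01095, h_f = 22.8 m ≈ 23.7 m ✓

D ≈ 475 mm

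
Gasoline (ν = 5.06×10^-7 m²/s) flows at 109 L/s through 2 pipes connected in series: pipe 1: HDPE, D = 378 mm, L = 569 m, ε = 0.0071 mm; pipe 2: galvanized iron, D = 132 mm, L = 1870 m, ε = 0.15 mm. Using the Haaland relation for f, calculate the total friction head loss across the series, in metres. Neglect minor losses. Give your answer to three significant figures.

H ≈ 936 m

Pipe 1: V = 0.9713 m/s, Re = 7.26×10^5, ε/D = 1.88×10^-5, f = 0.01252, h_1 = f(L/D)V²/2g = 0.9062 m
Pipe 2: V = 7.965 m/s, Re = 2.08×10^6, ε/D = 0.00114, f = 0.02042, h_2 = f(L/D)V²/2g = 935.4 m
Series → Q common, losses add: H = Σh = 936.3 m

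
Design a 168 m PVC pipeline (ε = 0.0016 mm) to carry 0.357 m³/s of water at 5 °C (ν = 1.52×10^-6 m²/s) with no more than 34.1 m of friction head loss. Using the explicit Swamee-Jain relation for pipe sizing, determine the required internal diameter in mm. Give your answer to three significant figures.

Swamee-Jain (Type III): D = 0.66·[ε^1.25·(LQ²/(gh_f))^4.75 + ν·Q^9.4·(L/(gh_f))^5.2]^0.04
LQ²/(gh_f) = 0.06401; L/(gh_f) = 0.5022
Term 1 = ε^1.25·(…)^4.75 = 1.22×10^-13; Term 2 = ν·Q^9.4·(…)^5.2 = 2.64×10^-12
D = 0.66·(1.22×10^-13 + 2.64×10^-12)^0.04 = 0.2276 m = 228 mm
Check: V = 8.77 m/s, Re = 1.31×10^6, f = 0.01130, h_f = 32.7 m ≈ 34.1 m ✓

D ≈ 228 mm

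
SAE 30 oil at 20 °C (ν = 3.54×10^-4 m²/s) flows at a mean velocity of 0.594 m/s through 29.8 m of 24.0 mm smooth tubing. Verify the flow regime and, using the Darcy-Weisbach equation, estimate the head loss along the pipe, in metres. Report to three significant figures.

h_f ≈ 35.5 m

Re = VD/ν = 0.594·0.02400/3.54×10^-4 = 40.3 → laminar (Re < 2300)
f = 64/Re = 1.589
h_f = f(L/D)V²/(2g) = 1.589·(29.8/0.02400)·0.594²/(2·9.81) = 35.49 m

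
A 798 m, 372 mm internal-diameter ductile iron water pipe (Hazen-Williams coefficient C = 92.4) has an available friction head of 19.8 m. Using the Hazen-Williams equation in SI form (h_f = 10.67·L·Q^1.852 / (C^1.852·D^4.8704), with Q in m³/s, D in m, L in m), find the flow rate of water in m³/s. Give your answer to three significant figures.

Rearranging: Q = [h_f·C^1.852·D^4.8704 / (10.67·L)]^(1/1.852)
Q = [19.8·92.4^1.852·0.372^4.8704 / (10.67·798)]^0.540 = 0.2596 m³/s

Q ≈ 0.260 m³/s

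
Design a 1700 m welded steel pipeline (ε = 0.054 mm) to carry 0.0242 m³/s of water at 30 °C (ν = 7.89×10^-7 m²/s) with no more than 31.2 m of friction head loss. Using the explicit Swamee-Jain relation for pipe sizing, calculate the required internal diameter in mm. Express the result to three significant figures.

Swamee-Jain (Type III): D = 0.66·[ε^1.25·(LQ²/(gh_f))^4.75 + ν·Q^9.4·(L/(gh_f))^5.2]^0.04
LQ²/(gh_f) = 0.003253; L/(gh_f) = 5.554
Term 1 = ε^1.25·(…)^4.75 = 7.06×10^-18; Term 2 = ν·Q^9.4·(…)^5.2 = 3.78×10^-18
D = 0.66·(7.06×10^-18 + 3.78×10^-18)^0.04 = 0.1383 m = 138 mm
Check: V = 1.61 m/s, Re = 2.82×10^5, f = 0.01775, h_f = 28.8 m ≈ 31.2 m ✓

D ≈ 138 mm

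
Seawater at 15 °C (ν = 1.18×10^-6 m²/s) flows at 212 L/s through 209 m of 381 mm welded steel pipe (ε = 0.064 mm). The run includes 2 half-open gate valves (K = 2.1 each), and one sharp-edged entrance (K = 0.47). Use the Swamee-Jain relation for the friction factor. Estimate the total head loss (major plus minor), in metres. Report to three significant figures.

V = 4Q/(πD²) = 1.859 m/s; V²/2g = 0.1762 m
Re = 6.00×10^5, ε/D = 1.68×10^-4 → f = 0.01496 (Swamee-Jain)
Major: h_f = f(L/D)·V²/2g = 0.01496·548.6·0.1762 = 1.446 m
Minor: ΣK = 4.67; h_m = ΣK·V²/2g = 0.8230 m
Total H_L = 1.446 + 0.8230 = 2.269 m

H_L ≈ 2.27 m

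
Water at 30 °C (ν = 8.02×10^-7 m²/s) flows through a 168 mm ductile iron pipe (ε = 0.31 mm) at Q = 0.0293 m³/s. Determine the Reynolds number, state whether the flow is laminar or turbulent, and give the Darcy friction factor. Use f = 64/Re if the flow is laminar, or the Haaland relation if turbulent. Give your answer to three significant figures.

Re ≈ 2.77×10^5; turbulent; f ≈ 0.0236

V = 4Q/(πD²) = 1.322 m/s
Re = VD/ν = 1.322·0.168/8.02×10^-7 = 2.77×10^5
Re > 4000 → turbulent; ε/D = 0.00185
Haaland: f = 0.02358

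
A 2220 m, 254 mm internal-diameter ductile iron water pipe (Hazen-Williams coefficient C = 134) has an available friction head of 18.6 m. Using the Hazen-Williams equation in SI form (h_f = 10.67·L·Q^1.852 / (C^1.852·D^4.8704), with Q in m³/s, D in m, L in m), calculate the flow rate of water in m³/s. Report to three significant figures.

Rearranging: Q = [h_f·C^1.852·D^4.8704 / (10.67·L)]^(1/1.852)
Q = [18.6·134^1.852·0.254^4.8704 / (10.67·2220)]^0.540 = 0.07680 m³/s

Q ≈ 0.0768 m³/s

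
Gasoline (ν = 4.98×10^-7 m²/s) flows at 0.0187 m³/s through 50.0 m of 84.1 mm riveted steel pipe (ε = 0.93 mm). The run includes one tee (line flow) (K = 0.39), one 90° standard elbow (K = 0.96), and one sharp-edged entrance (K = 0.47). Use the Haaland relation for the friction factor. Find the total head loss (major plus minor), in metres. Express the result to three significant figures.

H_L ≈ 14.6 m

V = 4Q/(πD²) = 3.366 m/s; V²/2g = 0.5776 m
Re = 5.68×10^5, ε/D = 0.0111 → f = 0.03940 (Haaland)
Major: h_f = f(L/D)·V²/2g = 0.03940·594.5·0.5776 = 13.53 m
Minor: ΣK = 1.82; h_m = ΣK·V²/2g = 1.051 m
Total H_L = 13.53 + 1.051 = 14.58 m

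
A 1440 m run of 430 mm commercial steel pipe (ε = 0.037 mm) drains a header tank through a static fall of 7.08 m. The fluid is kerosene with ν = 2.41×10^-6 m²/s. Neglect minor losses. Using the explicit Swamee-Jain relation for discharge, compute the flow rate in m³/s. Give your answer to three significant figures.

Swamee-Jain (Type II): Q = -0.965·√(gD⁵h_f/L)·ln[ε/(3.7D) + √(3.17ν²L/(gD³h_f))]
√(gD⁵h_f/L) = √(9.81·0.430⁵·7.08/1440) = 0.02663
ε/(3.7D) = 2.33×10^-5; √(3.17ν²L/(gD³h_f)) = 6.93×10^-5
Q = -0.965·0.02663·ln(9.255×10^-5) = 0.2387 m³/s
Check: V = 1.64 m/s, Re = 2.93×10^5, f = 0.01535, h_f = 7.08 m ≈ 7.08 m ✓

Q ≈ 0.239 m³/s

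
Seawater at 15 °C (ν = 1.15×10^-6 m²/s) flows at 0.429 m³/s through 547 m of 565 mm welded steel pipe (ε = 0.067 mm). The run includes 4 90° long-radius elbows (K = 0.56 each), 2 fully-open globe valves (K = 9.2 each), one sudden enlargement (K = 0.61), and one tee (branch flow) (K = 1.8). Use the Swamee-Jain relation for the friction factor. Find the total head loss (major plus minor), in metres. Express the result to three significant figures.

V = 4Q/(πD²) = 1.711 m/s; V²/2g = 0.1492 m
Re = 8.41×10^5, ε/D = 1.19×10^-4 → f = 0.01397 (Swamee-Jain)
Major: h_f = f(L/D)·V²/2g = 0.01397·968.1·0.1492 = 2.018 m
Minor: ΣK = 23.0; h_m = ΣK·V²/2g = 3.440 m
Total H_L = 2.018 + 3.440 = 5.457 m

H_L ≈ 5.46 m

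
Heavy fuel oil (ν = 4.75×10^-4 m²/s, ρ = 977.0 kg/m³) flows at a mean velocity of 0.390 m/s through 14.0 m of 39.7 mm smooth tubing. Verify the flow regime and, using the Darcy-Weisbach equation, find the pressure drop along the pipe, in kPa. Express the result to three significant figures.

Δp ≈ 51.4 kPa

Re = VD/ν = 0.390·0.03970/4.75×10^-4 = 32.6 → laminar (Re < 2300)
f = 64/Re = 1.963
h_f = f(L/D)V²/(2g) = 1.963·(14.0/0.03970)·0.390²/(2·9.81) = 5.368 m
Δp = ρg·h_f = 977.0·9.81·5.368 = 51.45 kPa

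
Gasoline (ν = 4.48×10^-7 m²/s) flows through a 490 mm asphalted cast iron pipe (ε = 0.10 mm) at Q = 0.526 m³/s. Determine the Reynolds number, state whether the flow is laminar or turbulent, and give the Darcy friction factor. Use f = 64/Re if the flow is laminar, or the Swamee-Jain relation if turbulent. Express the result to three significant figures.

Re ≈ 3.05×10^6; turbulent; f ≈ 0.0142

V = 4Q/(πD²) = 2.789 m/s
Re = VD/ν = 2.789·0.490/4.48×10^-7 = 3.05×10^6
Re > 4000 → turbulent; ε/D = 2.04×10^-4
Swamee-Jain: f = 0.01419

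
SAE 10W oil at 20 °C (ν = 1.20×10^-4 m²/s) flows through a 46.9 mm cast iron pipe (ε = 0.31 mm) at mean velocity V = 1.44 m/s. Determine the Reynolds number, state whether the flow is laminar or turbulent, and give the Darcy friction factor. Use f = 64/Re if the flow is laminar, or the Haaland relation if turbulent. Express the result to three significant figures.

Re ≈ 563; laminar; f = 64/Re ≈ 0.114

Re = VD/ν = 1.440·0.0469/1.20×10^-4 = 563
Re < 2300 → laminar → f = 64/Re = 0.1137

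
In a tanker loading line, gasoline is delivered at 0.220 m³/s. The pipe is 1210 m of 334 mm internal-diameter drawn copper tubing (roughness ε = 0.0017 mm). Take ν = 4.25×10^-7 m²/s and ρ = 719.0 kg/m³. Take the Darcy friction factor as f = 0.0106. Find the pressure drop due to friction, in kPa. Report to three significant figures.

Δp ≈ 87.0 kPa

V = 4Q/(πD²) = 4·0.220/(π·0.334²) = 2.511 m/s
h_f = f(L/D)V²/(2g) = 0.01060·(1210/0.334)·2.511²/(2·9.81) = 12.34 m
Δp = ρg·h_f = 719.0·9.81·12.34 = 87.04 kPa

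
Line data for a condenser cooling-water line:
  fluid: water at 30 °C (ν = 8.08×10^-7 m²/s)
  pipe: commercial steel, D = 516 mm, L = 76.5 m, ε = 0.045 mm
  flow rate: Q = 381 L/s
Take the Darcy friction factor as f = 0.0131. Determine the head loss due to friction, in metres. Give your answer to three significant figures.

h_f ≈ 0.329 m

V = 4Q/(πD²) = 4·0.381/(π·0.516²) = 1.822 m/s
h_f = f(L/D)V²/(2g) = 0.01310·(76.5/0.516)·1.822²/(2·9.81) = 0.3286 m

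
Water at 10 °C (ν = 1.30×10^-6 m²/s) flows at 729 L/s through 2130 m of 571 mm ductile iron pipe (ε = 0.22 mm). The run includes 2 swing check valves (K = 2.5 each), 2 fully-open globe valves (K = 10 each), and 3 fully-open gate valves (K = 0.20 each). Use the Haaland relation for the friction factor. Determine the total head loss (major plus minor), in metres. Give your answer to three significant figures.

H_L ≈ 35.6 m

V = 4Q/(πD²) = 2.847 m/s; V²/2g = 0.4131 m
Re = 1.25×10^6, ε/D = 3.85×10^-4 → f = 0.01622 (Haaland)
Major: h_f = f(L/D)·V²/2g = 0.01622·3730·0.4131 = 25.00 m
Minor: ΣK = 25.6; h_m = ΣK·V²/2g = 10.57 m
Total H_L = 25.00 + 10.57 = 35.58 m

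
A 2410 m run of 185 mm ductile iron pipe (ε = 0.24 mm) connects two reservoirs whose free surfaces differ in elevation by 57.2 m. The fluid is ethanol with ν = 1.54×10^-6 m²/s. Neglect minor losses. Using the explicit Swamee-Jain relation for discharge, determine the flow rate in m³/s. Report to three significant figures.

Q ≈ 0.0533 m³/s

Swamee-Jain (Type II): Q = -0.965·√(gD⁵h_f/L)·ln[ε/(3.7D) + √(3.17ν²L/(gD³h_f))]
√(gD⁵h_f/L) = √(9.81·0.185⁵·57.2/2410) = 0.007103
ε/(3.7D) = 3.51×10^-4; √(3.17ν²L/(gD³h_f)) = 7.14×10^-5
Q = -0.965·0.007103·ln(4.220×10^-4) = 0.05326 m³/s
Check: V = 1.98 m/s, Re = 2.38×10^5, f = 0.02211, h_f = 57.6 m ≈ 57.2 m ✓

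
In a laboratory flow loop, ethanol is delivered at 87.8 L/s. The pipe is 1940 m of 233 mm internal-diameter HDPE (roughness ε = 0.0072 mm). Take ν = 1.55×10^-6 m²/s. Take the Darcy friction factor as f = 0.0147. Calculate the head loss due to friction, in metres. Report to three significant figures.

h_f ≈ 26.5 m

V = 4Q/(πD²) = 4·0.0878/(π·0.233²) = 2.059 m/s
h_f = f(L/D)V²/(2g) = 0.01470·(1940/0.233)·2.059²/(2·9.81) = 26.45 m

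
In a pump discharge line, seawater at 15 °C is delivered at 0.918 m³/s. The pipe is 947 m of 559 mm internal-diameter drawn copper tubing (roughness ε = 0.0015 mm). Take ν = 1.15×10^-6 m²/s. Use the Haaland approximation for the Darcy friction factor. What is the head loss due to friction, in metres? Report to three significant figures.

V = 4Q/(πD²) = 4·0.918/(π·0.559²) = 3.740 m/s
Re = VD/ν = 3.740·0.559/1.15×10^-6 = 1.82×10^6 → turbulent
ε/D = 0.0015/559 = 2.68×10^-6
Haaland: f = 0.01057
h_f = f(L/D)V²/(2g) = 0.01057·(947/0.559)·3.740²/(2·9.81) = 12.77 m

h_f ≈ 12.8 m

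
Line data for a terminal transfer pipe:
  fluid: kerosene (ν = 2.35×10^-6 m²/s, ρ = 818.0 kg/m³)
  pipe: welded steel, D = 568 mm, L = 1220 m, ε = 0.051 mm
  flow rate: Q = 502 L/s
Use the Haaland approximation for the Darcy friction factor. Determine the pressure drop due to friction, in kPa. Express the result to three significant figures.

V = 4Q/(πD²) = 4·0.502/(π·0.568²) = 1.981 m/s
Re = VD/ν = 1.981·0.568/2.35×10^-6 = 4.79×10^5 → turbulent
ε/D = 0.051/568 = 8.98×10^-5
Haaland: f = 0.01422
h_f = f(L/D)V²/(2g) = 0.01422·(1220/0.568)·1.981²/(2·9.81) = 6.111 m
Δp = ρg·h_f = 818.0·9.81·6.111 = 49.04 kPa

Δp ≈ 49.0 kPa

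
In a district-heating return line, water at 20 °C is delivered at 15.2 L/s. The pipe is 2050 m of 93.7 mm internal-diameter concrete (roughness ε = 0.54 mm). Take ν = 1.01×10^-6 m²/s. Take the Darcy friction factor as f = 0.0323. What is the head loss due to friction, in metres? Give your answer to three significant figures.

h_f ≈ 175 m

V = 4Q/(πD²) = 4·0.0152/(π·0.0937²) = 2.204 m/s
h_f = f(L/D)V²/(2g) = 0.03230·(2050/0.0937)·2.204²/(2·9.81) = 175.0 m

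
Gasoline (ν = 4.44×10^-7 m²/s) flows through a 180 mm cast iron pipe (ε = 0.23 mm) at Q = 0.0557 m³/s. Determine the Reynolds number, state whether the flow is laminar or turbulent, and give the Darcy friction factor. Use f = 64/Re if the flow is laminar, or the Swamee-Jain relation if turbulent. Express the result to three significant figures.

Re ≈ 8.87×10^5; turbulent; f ≈ 0.0212

V = 4Q/(πD²) = 2.189 m/s
Re = VD/ν = 2.189·0.180/4.44×10^-7 = 8.87×10^5
Re > 4000 → turbulent; ε/D = 0.00128
Swamee-Jain: f = 0.02124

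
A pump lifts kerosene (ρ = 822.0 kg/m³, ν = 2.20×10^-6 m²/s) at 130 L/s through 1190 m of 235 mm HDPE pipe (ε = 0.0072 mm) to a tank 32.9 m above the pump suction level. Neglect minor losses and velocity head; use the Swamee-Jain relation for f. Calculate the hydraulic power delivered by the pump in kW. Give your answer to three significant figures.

P_hyd ≈ 69.9 kW

V = 4Q/(πD²) = 2.997 m/s; Re = 3.20×10^5; ε/D = 3.06×10^-5; f = 0.01457
h_f = f(L/D)V²/2g = 33.77 m
Total head H = z + h_f = 32.9 + 33.77 = 66.67 m
P_hyd = ρgQH = 822.0·9.81·0.130·66.67 = 69.89 kW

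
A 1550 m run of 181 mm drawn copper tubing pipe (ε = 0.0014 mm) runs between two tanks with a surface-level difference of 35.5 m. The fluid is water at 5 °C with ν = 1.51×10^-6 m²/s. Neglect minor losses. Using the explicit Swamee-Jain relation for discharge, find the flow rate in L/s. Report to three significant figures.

Swamee-Jain (Type II): Q = -0.965·√(gD⁵h_f/L)·ln[ε/(3.7D) + √(3.17ν²L/(gD³h_f))]
√(gD⁵h_f/L) = √(9.81·0.181⁵·35.5/1550) = 0.006607
ε/(3.7D) = 2.09×10^-6; √(3.17ν²L/(gD³h_f)) = 7.37×10^-5
Q = -0.965·0.006607·ln(7.575×10^-5) = 0.06049 m³/s
Check: V = 2.35 m/s, Re = 2.82×10^5, f = 0.01463, h_f = 35.3 m ≈ 35.5 m ✓

Q ≈ 60.5 L/s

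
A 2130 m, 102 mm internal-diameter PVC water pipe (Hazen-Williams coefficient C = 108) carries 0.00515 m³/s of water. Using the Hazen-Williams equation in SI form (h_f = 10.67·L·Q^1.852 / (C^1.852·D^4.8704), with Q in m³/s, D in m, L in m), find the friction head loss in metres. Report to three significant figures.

h_f ≈ 15.2 m

h_f = 10.67·2130·0.00515^1.852 / (108^1.852·0.102^4.8704) = 15.19 m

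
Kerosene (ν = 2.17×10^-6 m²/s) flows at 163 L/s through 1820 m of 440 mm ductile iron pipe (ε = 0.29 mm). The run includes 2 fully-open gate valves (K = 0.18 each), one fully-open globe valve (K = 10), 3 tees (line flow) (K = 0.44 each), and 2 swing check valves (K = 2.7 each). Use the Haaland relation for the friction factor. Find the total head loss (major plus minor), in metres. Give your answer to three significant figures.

V = 4Q/(πD²) = 1.072 m/s; V²/2g = 0.05857 m
Re = 2.17×10^5, ε/D = 6.59×10^-4 → f = 0.01932 (Haaland)
Major: h_f = f(L/D)·V²/2g = 0.01932·4136·0.05857 = 4.680 m
Minor: ΣK = 17.1; h_m = ΣK·V²/2g = 1.000 m
Total H_L = 4.680 + 1.000 = 5.681 m

H_L ≈ 5.68 m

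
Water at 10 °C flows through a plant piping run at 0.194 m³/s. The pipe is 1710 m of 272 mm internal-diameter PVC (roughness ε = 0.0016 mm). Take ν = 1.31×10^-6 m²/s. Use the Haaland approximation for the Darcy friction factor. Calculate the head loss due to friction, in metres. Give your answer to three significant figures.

h_f ≈ 44.3 m

V = 4Q/(πD²) = 4·0.194/(π·0.272²) = 3.339 m/s
Re = VD/ν = 3.339·0.272/1.31×10^-6 = 6.93×10^5 → turbulent
ε/D = 0.0016/272 = 5.88×10^-6
Haaland: f = 0.01241
h_f = f(L/D)V²/(2g) = 0.01241·(1710/0.272)·3.339²/(2·9.81) = 44.34 m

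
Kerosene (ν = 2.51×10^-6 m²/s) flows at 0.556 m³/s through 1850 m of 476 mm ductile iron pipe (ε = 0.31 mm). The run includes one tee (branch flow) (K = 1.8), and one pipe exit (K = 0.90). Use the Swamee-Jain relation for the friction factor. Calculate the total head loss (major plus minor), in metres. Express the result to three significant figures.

H_L ≈ 37.2 m

V = 4Q/(πD²) = 3.124 m/s; V²/2g = 0.4976 m
Re = 5.93×10^5, ε/D = 6.51×10^-4 → f = 0.01854 (Swamee-Jain)
Major: h_f = f(L/D)·V²/2g = 0.01854·3887·0.4976 = 35.85 m
Minor: ΣK = 2.70; h_m = ΣK·V²/2g = 1.343 m
Total H_L = 35.85 + 1.343 = 37.19 m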